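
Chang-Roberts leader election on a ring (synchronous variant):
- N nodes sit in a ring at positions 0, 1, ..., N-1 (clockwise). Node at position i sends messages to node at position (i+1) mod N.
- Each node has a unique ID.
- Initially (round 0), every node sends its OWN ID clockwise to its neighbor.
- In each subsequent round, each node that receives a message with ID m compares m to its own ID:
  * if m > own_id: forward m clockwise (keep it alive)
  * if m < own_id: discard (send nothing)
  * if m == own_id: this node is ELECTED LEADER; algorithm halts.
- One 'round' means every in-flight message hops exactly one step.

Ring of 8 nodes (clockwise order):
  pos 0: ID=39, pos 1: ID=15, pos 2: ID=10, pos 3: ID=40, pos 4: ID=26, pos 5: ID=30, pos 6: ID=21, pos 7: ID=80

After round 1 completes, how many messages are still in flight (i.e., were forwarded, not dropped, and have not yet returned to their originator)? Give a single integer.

Round 1: pos1(id15) recv 39: fwd; pos2(id10) recv 15: fwd; pos3(id40) recv 10: drop; pos4(id26) recv 40: fwd; pos5(id30) recv 26: drop; pos6(id21) recv 30: fwd; pos7(id80) recv 21: drop; pos0(id39) recv 80: fwd
After round 1: 5 messages still in flight

Answer: 5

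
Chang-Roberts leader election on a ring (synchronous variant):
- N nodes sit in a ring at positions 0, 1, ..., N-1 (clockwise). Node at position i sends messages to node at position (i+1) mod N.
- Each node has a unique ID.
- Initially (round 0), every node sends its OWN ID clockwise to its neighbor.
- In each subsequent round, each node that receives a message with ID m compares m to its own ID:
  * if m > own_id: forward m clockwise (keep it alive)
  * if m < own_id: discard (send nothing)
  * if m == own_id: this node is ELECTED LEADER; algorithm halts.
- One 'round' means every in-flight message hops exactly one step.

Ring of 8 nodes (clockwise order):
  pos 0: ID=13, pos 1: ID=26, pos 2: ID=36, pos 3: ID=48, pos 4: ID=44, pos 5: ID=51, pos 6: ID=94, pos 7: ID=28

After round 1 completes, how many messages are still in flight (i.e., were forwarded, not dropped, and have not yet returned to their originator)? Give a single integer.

Answer: 3

Derivation:
Round 1: pos1(id26) recv 13: drop; pos2(id36) recv 26: drop; pos3(id48) recv 36: drop; pos4(id44) recv 48: fwd; pos5(id51) recv 44: drop; pos6(id94) recv 51: drop; pos7(id28) recv 94: fwd; pos0(id13) recv 28: fwd
After round 1: 3 messages still in flight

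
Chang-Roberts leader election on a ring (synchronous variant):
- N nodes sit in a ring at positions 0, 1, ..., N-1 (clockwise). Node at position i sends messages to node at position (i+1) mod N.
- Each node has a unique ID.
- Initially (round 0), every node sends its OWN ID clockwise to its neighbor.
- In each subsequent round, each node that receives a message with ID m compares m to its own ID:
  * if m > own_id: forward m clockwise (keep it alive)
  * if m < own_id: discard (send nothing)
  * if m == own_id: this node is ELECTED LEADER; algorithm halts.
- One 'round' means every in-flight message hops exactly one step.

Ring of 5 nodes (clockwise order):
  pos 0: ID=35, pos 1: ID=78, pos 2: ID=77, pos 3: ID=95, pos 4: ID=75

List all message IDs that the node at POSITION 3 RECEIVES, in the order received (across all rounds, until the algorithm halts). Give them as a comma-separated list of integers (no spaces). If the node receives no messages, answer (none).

Answer: 77,78,95

Derivation:
Round 1: pos1(id78) recv 35: drop; pos2(id77) recv 78: fwd; pos3(id95) recv 77: drop; pos4(id75) recv 95: fwd; pos0(id35) recv 75: fwd
Round 2: pos3(id95) recv 78: drop; pos0(id35) recv 95: fwd; pos1(id78) recv 75: drop
Round 3: pos1(id78) recv 95: fwd
Round 4: pos2(id77) recv 95: fwd
Round 5: pos3(id95) recv 95: ELECTED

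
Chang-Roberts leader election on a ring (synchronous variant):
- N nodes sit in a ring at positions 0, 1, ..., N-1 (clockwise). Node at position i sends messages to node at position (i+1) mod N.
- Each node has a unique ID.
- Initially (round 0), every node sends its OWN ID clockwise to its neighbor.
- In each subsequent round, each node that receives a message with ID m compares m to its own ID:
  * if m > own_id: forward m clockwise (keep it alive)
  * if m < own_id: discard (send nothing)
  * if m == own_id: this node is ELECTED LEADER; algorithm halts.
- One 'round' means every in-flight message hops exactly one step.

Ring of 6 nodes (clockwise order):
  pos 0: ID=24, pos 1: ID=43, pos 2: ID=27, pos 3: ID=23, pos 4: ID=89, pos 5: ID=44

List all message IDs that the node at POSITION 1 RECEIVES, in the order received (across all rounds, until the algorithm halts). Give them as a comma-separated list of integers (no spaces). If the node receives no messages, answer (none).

Round 1: pos1(id43) recv 24: drop; pos2(id27) recv 43: fwd; pos3(id23) recv 27: fwd; pos4(id89) recv 23: drop; pos5(id44) recv 89: fwd; pos0(id24) recv 44: fwd
Round 2: pos3(id23) recv 43: fwd; pos4(id89) recv 27: drop; pos0(id24) recv 89: fwd; pos1(id43) recv 44: fwd
Round 3: pos4(id89) recv 43: drop; pos1(id43) recv 89: fwd; pos2(id27) recv 44: fwd
Round 4: pos2(id27) recv 89: fwd; pos3(id23) recv 44: fwd
Round 5: pos3(id23) recv 89: fwd; pos4(id89) recv 44: drop
Round 6: pos4(id89) recv 89: ELECTED

Answer: 24,44,89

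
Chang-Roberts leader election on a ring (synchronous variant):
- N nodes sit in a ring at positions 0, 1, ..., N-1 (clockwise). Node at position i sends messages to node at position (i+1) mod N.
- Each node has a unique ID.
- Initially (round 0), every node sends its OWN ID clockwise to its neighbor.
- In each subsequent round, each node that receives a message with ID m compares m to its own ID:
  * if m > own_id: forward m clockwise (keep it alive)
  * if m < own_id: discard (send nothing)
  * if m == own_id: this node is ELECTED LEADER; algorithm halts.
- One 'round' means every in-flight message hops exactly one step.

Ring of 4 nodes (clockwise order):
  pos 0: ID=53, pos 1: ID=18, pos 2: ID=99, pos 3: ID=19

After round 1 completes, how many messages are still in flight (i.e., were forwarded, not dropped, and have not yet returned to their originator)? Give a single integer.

Round 1: pos1(id18) recv 53: fwd; pos2(id99) recv 18: drop; pos3(id19) recv 99: fwd; pos0(id53) recv 19: drop
After round 1: 2 messages still in flight

Answer: 2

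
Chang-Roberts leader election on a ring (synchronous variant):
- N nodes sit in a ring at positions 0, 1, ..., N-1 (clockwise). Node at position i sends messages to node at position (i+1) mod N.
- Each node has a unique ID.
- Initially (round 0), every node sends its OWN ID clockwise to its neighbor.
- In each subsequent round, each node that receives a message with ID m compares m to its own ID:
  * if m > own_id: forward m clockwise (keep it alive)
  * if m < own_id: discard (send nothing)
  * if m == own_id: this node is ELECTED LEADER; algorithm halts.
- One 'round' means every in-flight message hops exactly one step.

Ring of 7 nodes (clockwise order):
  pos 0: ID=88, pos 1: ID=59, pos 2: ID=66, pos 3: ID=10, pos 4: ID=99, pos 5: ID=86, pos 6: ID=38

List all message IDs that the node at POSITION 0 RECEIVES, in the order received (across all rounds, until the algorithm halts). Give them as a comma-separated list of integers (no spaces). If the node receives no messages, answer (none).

Round 1: pos1(id59) recv 88: fwd; pos2(id66) recv 59: drop; pos3(id10) recv 66: fwd; pos4(id99) recv 10: drop; pos5(id86) recv 99: fwd; pos6(id38) recv 86: fwd; pos0(id88) recv 38: drop
Round 2: pos2(id66) recv 88: fwd; pos4(id99) recv 66: drop; pos6(id38) recv 99: fwd; pos0(id88) recv 86: drop
Round 3: pos3(id10) recv 88: fwd; pos0(id88) recv 99: fwd
Round 4: pos4(id99) recv 88: drop; pos1(id59) recv 99: fwd
Round 5: pos2(id66) recv 99: fwd
Round 6: pos3(id10) recv 99: fwd
Round 7: pos4(id99) recv 99: ELECTED

Answer: 38,86,99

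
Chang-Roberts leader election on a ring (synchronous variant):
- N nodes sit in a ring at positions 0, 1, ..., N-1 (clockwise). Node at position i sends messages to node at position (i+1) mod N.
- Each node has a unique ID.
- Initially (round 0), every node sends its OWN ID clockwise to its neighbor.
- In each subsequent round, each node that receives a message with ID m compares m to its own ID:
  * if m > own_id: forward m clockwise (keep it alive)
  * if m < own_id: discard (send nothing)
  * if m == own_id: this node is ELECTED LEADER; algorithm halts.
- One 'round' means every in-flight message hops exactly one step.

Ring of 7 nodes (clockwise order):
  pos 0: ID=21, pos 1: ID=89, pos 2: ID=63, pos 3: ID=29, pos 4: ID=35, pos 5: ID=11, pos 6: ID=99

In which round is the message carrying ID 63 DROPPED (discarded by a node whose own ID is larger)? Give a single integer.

Answer: 4

Derivation:
Round 1: pos1(id89) recv 21: drop; pos2(id63) recv 89: fwd; pos3(id29) recv 63: fwd; pos4(id35) recv 29: drop; pos5(id11) recv 35: fwd; pos6(id99) recv 11: drop; pos0(id21) recv 99: fwd
Round 2: pos3(id29) recv 89: fwd; pos4(id35) recv 63: fwd; pos6(id99) recv 35: drop; pos1(id89) recv 99: fwd
Round 3: pos4(id35) recv 89: fwd; pos5(id11) recv 63: fwd; pos2(id63) recv 99: fwd
Round 4: pos5(id11) recv 89: fwd; pos6(id99) recv 63: drop; pos3(id29) recv 99: fwd
Round 5: pos6(id99) recv 89: drop; pos4(id35) recv 99: fwd
Round 6: pos5(id11) recv 99: fwd
Round 7: pos6(id99) recv 99: ELECTED
Message ID 63 originates at pos 2; dropped at pos 6 in round 4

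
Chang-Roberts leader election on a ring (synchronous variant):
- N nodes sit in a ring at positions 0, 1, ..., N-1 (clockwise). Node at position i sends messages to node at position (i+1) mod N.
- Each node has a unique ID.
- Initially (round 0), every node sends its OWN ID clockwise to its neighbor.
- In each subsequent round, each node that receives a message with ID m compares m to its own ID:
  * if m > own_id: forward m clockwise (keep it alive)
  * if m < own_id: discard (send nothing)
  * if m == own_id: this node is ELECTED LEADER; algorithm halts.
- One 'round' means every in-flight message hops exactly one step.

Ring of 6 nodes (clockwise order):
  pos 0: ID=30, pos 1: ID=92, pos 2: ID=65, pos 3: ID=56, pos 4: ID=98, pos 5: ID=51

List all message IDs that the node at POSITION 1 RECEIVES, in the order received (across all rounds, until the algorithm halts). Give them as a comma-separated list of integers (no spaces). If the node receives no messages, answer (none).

Answer: 30,51,98

Derivation:
Round 1: pos1(id92) recv 30: drop; pos2(id65) recv 92: fwd; pos3(id56) recv 65: fwd; pos4(id98) recv 56: drop; pos5(id51) recv 98: fwd; pos0(id30) recv 51: fwd
Round 2: pos3(id56) recv 92: fwd; pos4(id98) recv 65: drop; pos0(id30) recv 98: fwd; pos1(id92) recv 51: drop
Round 3: pos4(id98) recv 92: drop; pos1(id92) recv 98: fwd
Round 4: pos2(id65) recv 98: fwd
Round 5: pos3(id56) recv 98: fwd
Round 6: pos4(id98) recv 98: ELECTED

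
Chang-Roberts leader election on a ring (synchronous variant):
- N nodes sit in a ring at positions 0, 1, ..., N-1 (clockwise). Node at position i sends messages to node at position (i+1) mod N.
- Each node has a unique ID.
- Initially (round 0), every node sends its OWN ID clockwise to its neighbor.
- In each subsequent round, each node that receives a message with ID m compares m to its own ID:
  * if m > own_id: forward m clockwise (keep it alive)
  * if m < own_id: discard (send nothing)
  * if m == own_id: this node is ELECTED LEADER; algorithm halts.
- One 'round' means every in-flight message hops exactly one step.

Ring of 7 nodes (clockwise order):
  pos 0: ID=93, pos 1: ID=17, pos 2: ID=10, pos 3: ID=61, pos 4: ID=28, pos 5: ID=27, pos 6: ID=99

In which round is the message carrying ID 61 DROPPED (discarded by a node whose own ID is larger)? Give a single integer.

Round 1: pos1(id17) recv 93: fwd; pos2(id10) recv 17: fwd; pos3(id61) recv 10: drop; pos4(id28) recv 61: fwd; pos5(id27) recv 28: fwd; pos6(id99) recv 27: drop; pos0(id93) recv 99: fwd
Round 2: pos2(id10) recv 93: fwd; pos3(id61) recv 17: drop; pos5(id27) recv 61: fwd; pos6(id99) recv 28: drop; pos1(id17) recv 99: fwd
Round 3: pos3(id61) recv 93: fwd; pos6(id99) recv 61: drop; pos2(id10) recv 99: fwd
Round 4: pos4(id28) recv 93: fwd; pos3(id61) recv 99: fwd
Round 5: pos5(id27) recv 93: fwd; pos4(id28) recv 99: fwd
Round 6: pos6(id99) recv 93: drop; pos5(id27) recv 99: fwd
Round 7: pos6(id99) recv 99: ELECTED
Message ID 61 originates at pos 3; dropped at pos 6 in round 3

Answer: 3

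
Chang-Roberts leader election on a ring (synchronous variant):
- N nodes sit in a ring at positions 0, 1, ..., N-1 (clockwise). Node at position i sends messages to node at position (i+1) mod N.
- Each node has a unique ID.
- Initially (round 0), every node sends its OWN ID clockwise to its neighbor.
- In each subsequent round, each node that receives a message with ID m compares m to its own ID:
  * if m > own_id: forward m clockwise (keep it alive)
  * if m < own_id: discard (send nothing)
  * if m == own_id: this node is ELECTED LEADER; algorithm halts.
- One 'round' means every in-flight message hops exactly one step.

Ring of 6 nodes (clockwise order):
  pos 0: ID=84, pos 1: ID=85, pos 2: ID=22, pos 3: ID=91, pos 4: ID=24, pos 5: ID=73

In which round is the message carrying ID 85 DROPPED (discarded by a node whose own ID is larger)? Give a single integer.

Round 1: pos1(id85) recv 84: drop; pos2(id22) recv 85: fwd; pos3(id91) recv 22: drop; pos4(id24) recv 91: fwd; pos5(id73) recv 24: drop; pos0(id84) recv 73: drop
Round 2: pos3(id91) recv 85: drop; pos5(id73) recv 91: fwd
Round 3: pos0(id84) recv 91: fwd
Round 4: pos1(id85) recv 91: fwd
Round 5: pos2(id22) recv 91: fwd
Round 6: pos3(id91) recv 91: ELECTED
Message ID 85 originates at pos 1; dropped at pos 3 in round 2

Answer: 2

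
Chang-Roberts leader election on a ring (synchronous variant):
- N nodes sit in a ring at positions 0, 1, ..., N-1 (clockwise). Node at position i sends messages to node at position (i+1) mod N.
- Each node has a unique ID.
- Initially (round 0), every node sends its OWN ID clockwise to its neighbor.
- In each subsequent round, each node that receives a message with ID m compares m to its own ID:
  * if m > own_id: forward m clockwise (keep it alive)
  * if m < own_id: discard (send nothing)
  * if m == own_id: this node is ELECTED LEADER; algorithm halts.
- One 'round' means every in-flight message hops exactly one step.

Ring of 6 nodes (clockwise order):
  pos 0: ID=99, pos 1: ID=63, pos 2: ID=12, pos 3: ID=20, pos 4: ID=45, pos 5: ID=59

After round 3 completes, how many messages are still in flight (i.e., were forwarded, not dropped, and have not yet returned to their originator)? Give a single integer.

Answer: 2

Derivation:
Round 1: pos1(id63) recv 99: fwd; pos2(id12) recv 63: fwd; pos3(id20) recv 12: drop; pos4(id45) recv 20: drop; pos5(id59) recv 45: drop; pos0(id99) recv 59: drop
Round 2: pos2(id12) recv 99: fwd; pos3(id20) recv 63: fwd
Round 3: pos3(id20) recv 99: fwd; pos4(id45) recv 63: fwd
After round 3: 2 messages still in flight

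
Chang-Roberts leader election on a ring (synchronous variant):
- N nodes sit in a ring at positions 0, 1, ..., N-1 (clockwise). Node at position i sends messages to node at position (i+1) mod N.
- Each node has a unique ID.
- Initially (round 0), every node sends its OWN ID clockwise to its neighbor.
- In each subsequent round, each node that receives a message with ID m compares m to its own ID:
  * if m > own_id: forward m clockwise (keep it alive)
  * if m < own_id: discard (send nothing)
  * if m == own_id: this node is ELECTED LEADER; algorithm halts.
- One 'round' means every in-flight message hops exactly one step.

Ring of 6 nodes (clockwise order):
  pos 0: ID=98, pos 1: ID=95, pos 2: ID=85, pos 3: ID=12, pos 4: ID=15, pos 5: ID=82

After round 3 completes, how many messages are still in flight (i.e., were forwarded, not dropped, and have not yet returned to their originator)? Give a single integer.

Answer: 3

Derivation:
Round 1: pos1(id95) recv 98: fwd; pos2(id85) recv 95: fwd; pos3(id12) recv 85: fwd; pos4(id15) recv 12: drop; pos5(id82) recv 15: drop; pos0(id98) recv 82: drop
Round 2: pos2(id85) recv 98: fwd; pos3(id12) recv 95: fwd; pos4(id15) recv 85: fwd
Round 3: pos3(id12) recv 98: fwd; pos4(id15) recv 95: fwd; pos5(id82) recv 85: fwd
After round 3: 3 messages still in flight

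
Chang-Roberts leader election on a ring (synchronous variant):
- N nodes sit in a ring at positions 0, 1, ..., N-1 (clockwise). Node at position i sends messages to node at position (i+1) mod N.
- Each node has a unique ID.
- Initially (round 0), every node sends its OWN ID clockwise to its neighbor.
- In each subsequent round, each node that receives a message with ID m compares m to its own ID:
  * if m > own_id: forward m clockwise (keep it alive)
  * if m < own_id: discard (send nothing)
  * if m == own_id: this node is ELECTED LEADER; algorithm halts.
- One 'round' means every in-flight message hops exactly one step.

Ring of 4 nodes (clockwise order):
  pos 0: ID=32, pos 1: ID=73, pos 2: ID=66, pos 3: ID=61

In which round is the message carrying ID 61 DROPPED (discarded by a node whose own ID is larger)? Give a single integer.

Round 1: pos1(id73) recv 32: drop; pos2(id66) recv 73: fwd; pos3(id61) recv 66: fwd; pos0(id32) recv 61: fwd
Round 2: pos3(id61) recv 73: fwd; pos0(id32) recv 66: fwd; pos1(id73) recv 61: drop
Round 3: pos0(id32) recv 73: fwd; pos1(id73) recv 66: drop
Round 4: pos1(id73) recv 73: ELECTED
Message ID 61 originates at pos 3; dropped at pos 1 in round 2

Answer: 2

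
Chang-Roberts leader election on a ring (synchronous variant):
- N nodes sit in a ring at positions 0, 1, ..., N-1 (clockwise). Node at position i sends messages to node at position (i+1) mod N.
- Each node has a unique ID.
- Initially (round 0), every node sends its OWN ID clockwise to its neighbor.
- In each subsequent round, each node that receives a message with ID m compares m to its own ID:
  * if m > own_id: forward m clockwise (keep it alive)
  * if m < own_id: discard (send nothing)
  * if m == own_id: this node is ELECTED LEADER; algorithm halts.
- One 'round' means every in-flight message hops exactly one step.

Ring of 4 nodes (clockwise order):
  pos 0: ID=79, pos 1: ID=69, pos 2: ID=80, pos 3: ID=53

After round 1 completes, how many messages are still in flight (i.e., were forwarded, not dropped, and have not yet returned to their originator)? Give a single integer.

Round 1: pos1(id69) recv 79: fwd; pos2(id80) recv 69: drop; pos3(id53) recv 80: fwd; pos0(id79) recv 53: drop
After round 1: 2 messages still in flight

Answer: 2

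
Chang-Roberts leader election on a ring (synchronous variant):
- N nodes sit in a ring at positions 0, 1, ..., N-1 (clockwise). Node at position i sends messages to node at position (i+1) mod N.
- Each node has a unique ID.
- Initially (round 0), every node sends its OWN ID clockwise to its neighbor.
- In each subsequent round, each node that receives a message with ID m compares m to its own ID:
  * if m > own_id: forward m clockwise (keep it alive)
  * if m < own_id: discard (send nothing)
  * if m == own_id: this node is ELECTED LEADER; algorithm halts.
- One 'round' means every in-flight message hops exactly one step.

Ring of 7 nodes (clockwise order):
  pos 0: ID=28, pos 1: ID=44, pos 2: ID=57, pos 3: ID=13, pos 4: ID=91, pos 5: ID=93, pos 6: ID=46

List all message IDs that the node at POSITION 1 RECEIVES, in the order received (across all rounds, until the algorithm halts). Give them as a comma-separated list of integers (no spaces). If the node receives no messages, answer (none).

Round 1: pos1(id44) recv 28: drop; pos2(id57) recv 44: drop; pos3(id13) recv 57: fwd; pos4(id91) recv 13: drop; pos5(id93) recv 91: drop; pos6(id46) recv 93: fwd; pos0(id28) recv 46: fwd
Round 2: pos4(id91) recv 57: drop; pos0(id28) recv 93: fwd; pos1(id44) recv 46: fwd
Round 3: pos1(id44) recv 93: fwd; pos2(id57) recv 46: drop
Round 4: pos2(id57) recv 93: fwd
Round 5: pos3(id13) recv 93: fwd
Round 6: pos4(id91) recv 93: fwd
Round 7: pos5(id93) recv 93: ELECTED

Answer: 28,46,93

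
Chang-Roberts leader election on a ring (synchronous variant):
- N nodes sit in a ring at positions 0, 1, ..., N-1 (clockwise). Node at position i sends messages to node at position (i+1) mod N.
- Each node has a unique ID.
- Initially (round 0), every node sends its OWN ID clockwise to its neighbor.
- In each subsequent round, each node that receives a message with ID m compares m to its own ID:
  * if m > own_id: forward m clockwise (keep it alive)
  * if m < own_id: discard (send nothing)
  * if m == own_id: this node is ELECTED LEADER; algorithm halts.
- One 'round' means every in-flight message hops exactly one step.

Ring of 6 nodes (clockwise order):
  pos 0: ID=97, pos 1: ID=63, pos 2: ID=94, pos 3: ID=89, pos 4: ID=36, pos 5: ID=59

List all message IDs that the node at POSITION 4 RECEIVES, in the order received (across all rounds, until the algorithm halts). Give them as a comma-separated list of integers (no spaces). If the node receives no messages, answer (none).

Answer: 89,94,97

Derivation:
Round 1: pos1(id63) recv 97: fwd; pos2(id94) recv 63: drop; pos3(id89) recv 94: fwd; pos4(id36) recv 89: fwd; pos5(id59) recv 36: drop; pos0(id97) recv 59: drop
Round 2: pos2(id94) recv 97: fwd; pos4(id36) recv 94: fwd; pos5(id59) recv 89: fwd
Round 3: pos3(id89) recv 97: fwd; pos5(id59) recv 94: fwd; pos0(id97) recv 89: drop
Round 4: pos4(id36) recv 97: fwd; pos0(id97) recv 94: drop
Round 5: pos5(id59) recv 97: fwd
Round 6: pos0(id97) recv 97: ELECTED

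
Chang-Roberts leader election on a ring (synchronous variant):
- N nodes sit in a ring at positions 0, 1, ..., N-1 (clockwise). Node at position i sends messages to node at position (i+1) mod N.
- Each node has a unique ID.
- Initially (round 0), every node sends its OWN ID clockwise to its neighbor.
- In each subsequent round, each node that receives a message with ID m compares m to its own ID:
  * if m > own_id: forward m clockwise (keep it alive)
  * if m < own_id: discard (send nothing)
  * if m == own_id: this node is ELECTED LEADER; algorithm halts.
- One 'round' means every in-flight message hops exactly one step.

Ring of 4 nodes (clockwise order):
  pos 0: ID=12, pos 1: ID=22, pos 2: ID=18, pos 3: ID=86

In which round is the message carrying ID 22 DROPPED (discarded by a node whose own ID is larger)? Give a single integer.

Round 1: pos1(id22) recv 12: drop; pos2(id18) recv 22: fwd; pos3(id86) recv 18: drop; pos0(id12) recv 86: fwd
Round 2: pos3(id86) recv 22: drop; pos1(id22) recv 86: fwd
Round 3: pos2(id18) recv 86: fwd
Round 4: pos3(id86) recv 86: ELECTED
Message ID 22 originates at pos 1; dropped at pos 3 in round 2

Answer: 2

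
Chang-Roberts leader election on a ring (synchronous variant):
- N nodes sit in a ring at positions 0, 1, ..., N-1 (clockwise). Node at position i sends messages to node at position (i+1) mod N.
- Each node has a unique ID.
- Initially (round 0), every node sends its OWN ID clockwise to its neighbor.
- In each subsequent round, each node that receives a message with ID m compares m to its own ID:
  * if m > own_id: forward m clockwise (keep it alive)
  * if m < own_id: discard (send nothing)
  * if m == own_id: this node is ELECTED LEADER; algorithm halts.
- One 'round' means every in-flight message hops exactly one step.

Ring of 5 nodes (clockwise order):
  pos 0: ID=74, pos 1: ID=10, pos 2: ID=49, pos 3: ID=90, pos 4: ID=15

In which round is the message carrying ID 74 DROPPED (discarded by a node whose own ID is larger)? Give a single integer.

Answer: 3

Derivation:
Round 1: pos1(id10) recv 74: fwd; pos2(id49) recv 10: drop; pos3(id90) recv 49: drop; pos4(id15) recv 90: fwd; pos0(id74) recv 15: drop
Round 2: pos2(id49) recv 74: fwd; pos0(id74) recv 90: fwd
Round 3: pos3(id90) recv 74: drop; pos1(id10) recv 90: fwd
Round 4: pos2(id49) recv 90: fwd
Round 5: pos3(id90) recv 90: ELECTED
Message ID 74 originates at pos 0; dropped at pos 3 in round 3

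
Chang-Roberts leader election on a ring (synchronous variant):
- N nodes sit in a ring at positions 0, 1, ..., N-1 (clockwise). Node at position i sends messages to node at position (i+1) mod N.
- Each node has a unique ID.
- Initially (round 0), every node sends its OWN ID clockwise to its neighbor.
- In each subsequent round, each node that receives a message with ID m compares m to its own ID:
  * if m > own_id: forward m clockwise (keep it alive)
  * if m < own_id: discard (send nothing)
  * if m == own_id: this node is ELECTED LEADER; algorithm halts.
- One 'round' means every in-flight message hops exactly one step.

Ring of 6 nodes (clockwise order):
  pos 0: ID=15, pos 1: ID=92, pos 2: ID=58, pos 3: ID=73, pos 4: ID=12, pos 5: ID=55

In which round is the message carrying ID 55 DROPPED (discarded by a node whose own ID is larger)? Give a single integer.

Round 1: pos1(id92) recv 15: drop; pos2(id58) recv 92: fwd; pos3(id73) recv 58: drop; pos4(id12) recv 73: fwd; pos5(id55) recv 12: drop; pos0(id15) recv 55: fwd
Round 2: pos3(id73) recv 92: fwd; pos5(id55) recv 73: fwd; pos1(id92) recv 55: drop
Round 3: pos4(id12) recv 92: fwd; pos0(id15) recv 73: fwd
Round 4: pos5(id55) recv 92: fwd; pos1(id92) recv 73: drop
Round 5: pos0(id15) recv 92: fwd
Round 6: pos1(id92) recv 92: ELECTED
Message ID 55 originates at pos 5; dropped at pos 1 in round 2

Answer: 2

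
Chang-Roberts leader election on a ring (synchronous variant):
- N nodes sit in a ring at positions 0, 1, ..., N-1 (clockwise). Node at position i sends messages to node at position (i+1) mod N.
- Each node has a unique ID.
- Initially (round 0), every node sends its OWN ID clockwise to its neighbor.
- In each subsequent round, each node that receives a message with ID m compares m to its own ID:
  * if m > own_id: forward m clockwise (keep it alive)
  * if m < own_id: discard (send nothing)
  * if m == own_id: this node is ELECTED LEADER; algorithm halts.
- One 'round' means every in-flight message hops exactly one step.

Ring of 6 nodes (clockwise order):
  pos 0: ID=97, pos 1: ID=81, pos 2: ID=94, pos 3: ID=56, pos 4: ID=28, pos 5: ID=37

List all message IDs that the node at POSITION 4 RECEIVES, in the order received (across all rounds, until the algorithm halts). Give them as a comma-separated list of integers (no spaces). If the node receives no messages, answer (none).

Round 1: pos1(id81) recv 97: fwd; pos2(id94) recv 81: drop; pos3(id56) recv 94: fwd; pos4(id28) recv 56: fwd; pos5(id37) recv 28: drop; pos0(id97) recv 37: drop
Round 2: pos2(id94) recv 97: fwd; pos4(id28) recv 94: fwd; pos5(id37) recv 56: fwd
Round 3: pos3(id56) recv 97: fwd; pos5(id37) recv 94: fwd; pos0(id97) recv 56: drop
Round 4: pos4(id28) recv 97: fwd; pos0(id97) recv 94: drop
Round 5: pos5(id37) recv 97: fwd
Round 6: pos0(id97) recv 97: ELECTED

Answer: 56,94,97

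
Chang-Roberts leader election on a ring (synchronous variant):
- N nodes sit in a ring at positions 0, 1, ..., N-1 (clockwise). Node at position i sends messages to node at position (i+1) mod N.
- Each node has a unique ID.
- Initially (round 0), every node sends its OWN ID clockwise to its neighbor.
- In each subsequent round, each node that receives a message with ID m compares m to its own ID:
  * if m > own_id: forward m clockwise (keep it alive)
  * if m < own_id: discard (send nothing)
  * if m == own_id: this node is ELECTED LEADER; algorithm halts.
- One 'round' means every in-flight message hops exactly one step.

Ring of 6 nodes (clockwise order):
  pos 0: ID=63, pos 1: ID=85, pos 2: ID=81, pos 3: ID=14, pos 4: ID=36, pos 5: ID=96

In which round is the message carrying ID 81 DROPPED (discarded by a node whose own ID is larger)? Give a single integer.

Round 1: pos1(id85) recv 63: drop; pos2(id81) recv 85: fwd; pos3(id14) recv 81: fwd; pos4(id36) recv 14: drop; pos5(id96) recv 36: drop; pos0(id63) recv 96: fwd
Round 2: pos3(id14) recv 85: fwd; pos4(id36) recv 81: fwd; pos1(id85) recv 96: fwd
Round 3: pos4(id36) recv 85: fwd; pos5(id96) recv 81: drop; pos2(id81) recv 96: fwd
Round 4: pos5(id96) recv 85: drop; pos3(id14) recv 96: fwd
Round 5: pos4(id36) recv 96: fwd
Round 6: pos5(id96) recv 96: ELECTED
Message ID 81 originates at pos 2; dropped at pos 5 in round 3

Answer: 3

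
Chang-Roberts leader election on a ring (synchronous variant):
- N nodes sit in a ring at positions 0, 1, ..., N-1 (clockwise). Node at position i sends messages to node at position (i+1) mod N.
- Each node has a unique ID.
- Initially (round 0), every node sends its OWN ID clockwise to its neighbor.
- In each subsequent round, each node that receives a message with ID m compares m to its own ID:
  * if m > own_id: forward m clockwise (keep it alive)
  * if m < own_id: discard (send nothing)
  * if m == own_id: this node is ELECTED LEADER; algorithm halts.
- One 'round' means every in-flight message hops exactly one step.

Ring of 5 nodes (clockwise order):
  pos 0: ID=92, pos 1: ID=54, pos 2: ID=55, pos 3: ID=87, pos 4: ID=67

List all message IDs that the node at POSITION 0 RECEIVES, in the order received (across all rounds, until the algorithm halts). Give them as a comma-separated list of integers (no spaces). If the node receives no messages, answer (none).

Answer: 67,87,92

Derivation:
Round 1: pos1(id54) recv 92: fwd; pos2(id55) recv 54: drop; pos3(id87) recv 55: drop; pos4(id67) recv 87: fwd; pos0(id92) recv 67: drop
Round 2: pos2(id55) recv 92: fwd; pos0(id92) recv 87: drop
Round 3: pos3(id87) recv 92: fwd
Round 4: pos4(id67) recv 92: fwd
Round 5: pos0(id92) recv 92: ELECTED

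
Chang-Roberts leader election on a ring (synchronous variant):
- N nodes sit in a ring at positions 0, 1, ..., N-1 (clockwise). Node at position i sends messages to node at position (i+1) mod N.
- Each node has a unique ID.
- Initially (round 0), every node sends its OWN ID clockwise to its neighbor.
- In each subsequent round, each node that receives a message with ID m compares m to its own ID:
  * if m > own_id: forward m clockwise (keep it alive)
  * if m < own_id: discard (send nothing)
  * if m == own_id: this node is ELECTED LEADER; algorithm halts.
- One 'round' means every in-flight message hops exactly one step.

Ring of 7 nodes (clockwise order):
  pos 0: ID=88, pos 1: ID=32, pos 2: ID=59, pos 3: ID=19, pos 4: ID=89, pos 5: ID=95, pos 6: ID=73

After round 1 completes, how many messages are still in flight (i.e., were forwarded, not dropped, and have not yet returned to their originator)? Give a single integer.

Round 1: pos1(id32) recv 88: fwd; pos2(id59) recv 32: drop; pos3(id19) recv 59: fwd; pos4(id89) recv 19: drop; pos5(id95) recv 89: drop; pos6(id73) recv 95: fwd; pos0(id88) recv 73: drop
After round 1: 3 messages still in flight

Answer: 3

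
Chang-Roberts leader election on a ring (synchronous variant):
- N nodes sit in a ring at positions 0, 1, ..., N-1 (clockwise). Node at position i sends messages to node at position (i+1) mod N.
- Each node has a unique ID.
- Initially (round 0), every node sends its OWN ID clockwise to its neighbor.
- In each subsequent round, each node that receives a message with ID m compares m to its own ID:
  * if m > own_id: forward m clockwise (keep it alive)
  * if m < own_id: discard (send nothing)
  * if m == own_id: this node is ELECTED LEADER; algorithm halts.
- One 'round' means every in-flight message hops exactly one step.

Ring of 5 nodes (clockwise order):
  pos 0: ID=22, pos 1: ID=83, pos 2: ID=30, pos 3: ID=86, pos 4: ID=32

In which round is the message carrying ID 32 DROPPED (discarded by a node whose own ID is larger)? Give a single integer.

Round 1: pos1(id83) recv 22: drop; pos2(id30) recv 83: fwd; pos3(id86) recv 30: drop; pos4(id32) recv 86: fwd; pos0(id22) recv 32: fwd
Round 2: pos3(id86) recv 83: drop; pos0(id22) recv 86: fwd; pos1(id83) recv 32: drop
Round 3: pos1(id83) recv 86: fwd
Round 4: pos2(id30) recv 86: fwd
Round 5: pos3(id86) recv 86: ELECTED
Message ID 32 originates at pos 4; dropped at pos 1 in round 2

Answer: 2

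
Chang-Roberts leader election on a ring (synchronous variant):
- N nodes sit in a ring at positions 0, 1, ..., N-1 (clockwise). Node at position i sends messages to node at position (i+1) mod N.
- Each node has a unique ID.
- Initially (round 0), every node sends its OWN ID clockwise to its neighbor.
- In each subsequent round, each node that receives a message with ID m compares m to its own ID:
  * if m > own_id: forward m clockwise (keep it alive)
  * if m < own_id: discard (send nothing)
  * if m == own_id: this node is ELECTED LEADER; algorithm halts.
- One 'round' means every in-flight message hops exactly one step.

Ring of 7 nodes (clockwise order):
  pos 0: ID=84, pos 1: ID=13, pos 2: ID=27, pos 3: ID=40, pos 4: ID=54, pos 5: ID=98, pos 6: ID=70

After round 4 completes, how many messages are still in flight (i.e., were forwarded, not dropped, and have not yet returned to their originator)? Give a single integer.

Round 1: pos1(id13) recv 84: fwd; pos2(id27) recv 13: drop; pos3(id40) recv 27: drop; pos4(id54) recv 40: drop; pos5(id98) recv 54: drop; pos6(id70) recv 98: fwd; pos0(id84) recv 70: drop
Round 2: pos2(id27) recv 84: fwd; pos0(id84) recv 98: fwd
Round 3: pos3(id40) recv 84: fwd; pos1(id13) recv 98: fwd
Round 4: pos4(id54) recv 84: fwd; pos2(id27) recv 98: fwd
After round 4: 2 messages still in flight

Answer: 2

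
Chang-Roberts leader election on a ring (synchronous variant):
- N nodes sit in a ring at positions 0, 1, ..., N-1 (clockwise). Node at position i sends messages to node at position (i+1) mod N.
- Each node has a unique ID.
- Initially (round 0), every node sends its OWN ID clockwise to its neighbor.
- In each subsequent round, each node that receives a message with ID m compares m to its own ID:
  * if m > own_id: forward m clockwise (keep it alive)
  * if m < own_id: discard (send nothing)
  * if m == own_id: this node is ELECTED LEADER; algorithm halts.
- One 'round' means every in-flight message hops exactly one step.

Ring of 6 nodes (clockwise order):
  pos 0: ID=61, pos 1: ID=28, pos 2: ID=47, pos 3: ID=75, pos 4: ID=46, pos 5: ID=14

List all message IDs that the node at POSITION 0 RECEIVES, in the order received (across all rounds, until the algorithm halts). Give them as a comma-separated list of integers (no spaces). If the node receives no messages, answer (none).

Answer: 14,46,75

Derivation:
Round 1: pos1(id28) recv 61: fwd; pos2(id47) recv 28: drop; pos3(id75) recv 47: drop; pos4(id46) recv 75: fwd; pos5(id14) recv 46: fwd; pos0(id61) recv 14: drop
Round 2: pos2(id47) recv 61: fwd; pos5(id14) recv 75: fwd; pos0(id61) recv 46: drop
Round 3: pos3(id75) recv 61: drop; pos0(id61) recv 75: fwd
Round 4: pos1(id28) recv 75: fwd
Round 5: pos2(id47) recv 75: fwd
Round 6: pos3(id75) recv 75: ELECTED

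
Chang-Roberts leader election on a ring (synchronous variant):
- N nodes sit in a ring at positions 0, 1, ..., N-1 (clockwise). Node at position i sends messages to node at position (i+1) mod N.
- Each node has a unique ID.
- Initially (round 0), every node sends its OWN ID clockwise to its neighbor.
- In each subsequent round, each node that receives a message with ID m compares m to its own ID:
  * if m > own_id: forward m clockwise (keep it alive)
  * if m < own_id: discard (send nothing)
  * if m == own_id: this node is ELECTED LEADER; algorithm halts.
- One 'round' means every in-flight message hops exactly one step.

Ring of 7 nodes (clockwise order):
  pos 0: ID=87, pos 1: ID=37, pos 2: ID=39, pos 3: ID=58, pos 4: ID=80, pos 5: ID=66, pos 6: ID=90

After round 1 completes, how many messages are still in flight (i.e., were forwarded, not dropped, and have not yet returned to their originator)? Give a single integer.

Round 1: pos1(id37) recv 87: fwd; pos2(id39) recv 37: drop; pos3(id58) recv 39: drop; pos4(id80) recv 58: drop; pos5(id66) recv 80: fwd; pos6(id90) recv 66: drop; pos0(id87) recv 90: fwd
After round 1: 3 messages still in flight

Answer: 3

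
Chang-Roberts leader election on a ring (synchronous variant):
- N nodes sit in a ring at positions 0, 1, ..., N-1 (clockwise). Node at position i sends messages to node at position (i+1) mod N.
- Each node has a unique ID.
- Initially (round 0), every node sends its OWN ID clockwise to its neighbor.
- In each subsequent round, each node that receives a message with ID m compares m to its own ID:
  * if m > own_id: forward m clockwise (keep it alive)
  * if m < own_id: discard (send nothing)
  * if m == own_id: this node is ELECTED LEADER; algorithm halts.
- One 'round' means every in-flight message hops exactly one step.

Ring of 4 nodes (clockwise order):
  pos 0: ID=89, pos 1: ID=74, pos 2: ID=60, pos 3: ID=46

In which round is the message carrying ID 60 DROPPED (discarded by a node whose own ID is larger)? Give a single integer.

Round 1: pos1(id74) recv 89: fwd; pos2(id60) recv 74: fwd; pos3(id46) recv 60: fwd; pos0(id89) recv 46: drop
Round 2: pos2(id60) recv 89: fwd; pos3(id46) recv 74: fwd; pos0(id89) recv 60: drop
Round 3: pos3(id46) recv 89: fwd; pos0(id89) recv 74: drop
Round 4: pos0(id89) recv 89: ELECTED
Message ID 60 originates at pos 2; dropped at pos 0 in round 2

Answer: 2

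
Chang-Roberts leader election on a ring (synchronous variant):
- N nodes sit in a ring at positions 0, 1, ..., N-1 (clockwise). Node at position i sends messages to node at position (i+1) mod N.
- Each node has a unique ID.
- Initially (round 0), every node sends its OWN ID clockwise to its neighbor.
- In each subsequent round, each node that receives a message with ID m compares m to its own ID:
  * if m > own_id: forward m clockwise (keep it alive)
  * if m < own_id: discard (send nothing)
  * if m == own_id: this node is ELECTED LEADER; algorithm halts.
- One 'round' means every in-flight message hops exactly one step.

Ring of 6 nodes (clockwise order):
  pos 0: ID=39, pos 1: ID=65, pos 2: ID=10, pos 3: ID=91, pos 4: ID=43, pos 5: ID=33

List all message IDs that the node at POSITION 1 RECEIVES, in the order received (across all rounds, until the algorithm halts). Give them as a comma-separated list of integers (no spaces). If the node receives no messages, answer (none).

Answer: 39,43,91

Derivation:
Round 1: pos1(id65) recv 39: drop; pos2(id10) recv 65: fwd; pos3(id91) recv 10: drop; pos4(id43) recv 91: fwd; pos5(id33) recv 43: fwd; pos0(id39) recv 33: drop
Round 2: pos3(id91) recv 65: drop; pos5(id33) recv 91: fwd; pos0(id39) recv 43: fwd
Round 3: pos0(id39) recv 91: fwd; pos1(id65) recv 43: drop
Round 4: pos1(id65) recv 91: fwd
Round 5: pos2(id10) recv 91: fwd
Round 6: pos3(id91) recv 91: ELECTED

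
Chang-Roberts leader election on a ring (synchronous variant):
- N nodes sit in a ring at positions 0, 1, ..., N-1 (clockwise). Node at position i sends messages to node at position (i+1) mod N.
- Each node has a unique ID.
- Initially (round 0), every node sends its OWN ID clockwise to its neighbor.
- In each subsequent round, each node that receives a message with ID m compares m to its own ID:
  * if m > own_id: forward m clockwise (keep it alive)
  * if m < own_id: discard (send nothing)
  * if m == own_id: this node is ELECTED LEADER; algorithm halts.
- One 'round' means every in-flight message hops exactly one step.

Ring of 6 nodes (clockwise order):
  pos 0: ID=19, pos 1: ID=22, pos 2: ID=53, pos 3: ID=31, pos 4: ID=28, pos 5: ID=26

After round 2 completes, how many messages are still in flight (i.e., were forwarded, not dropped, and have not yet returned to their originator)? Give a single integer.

Answer: 4

Derivation:
Round 1: pos1(id22) recv 19: drop; pos2(id53) recv 22: drop; pos3(id31) recv 53: fwd; pos4(id28) recv 31: fwd; pos5(id26) recv 28: fwd; pos0(id19) recv 26: fwd
Round 2: pos4(id28) recv 53: fwd; pos5(id26) recv 31: fwd; pos0(id19) recv 28: fwd; pos1(id22) recv 26: fwd
After round 2: 4 messages still in flight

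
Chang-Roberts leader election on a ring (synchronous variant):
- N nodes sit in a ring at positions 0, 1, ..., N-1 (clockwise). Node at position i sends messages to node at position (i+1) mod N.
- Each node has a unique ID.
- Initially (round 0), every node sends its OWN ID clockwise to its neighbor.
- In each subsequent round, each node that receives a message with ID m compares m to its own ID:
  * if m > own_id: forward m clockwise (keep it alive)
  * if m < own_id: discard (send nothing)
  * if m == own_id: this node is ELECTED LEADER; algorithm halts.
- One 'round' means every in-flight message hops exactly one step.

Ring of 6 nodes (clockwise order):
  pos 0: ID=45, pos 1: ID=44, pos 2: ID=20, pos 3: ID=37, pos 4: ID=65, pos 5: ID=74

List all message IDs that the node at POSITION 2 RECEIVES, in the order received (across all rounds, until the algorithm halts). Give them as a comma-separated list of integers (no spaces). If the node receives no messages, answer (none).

Round 1: pos1(id44) recv 45: fwd; pos2(id20) recv 44: fwd; pos3(id37) recv 20: drop; pos4(id65) recv 37: drop; pos5(id74) recv 65: drop; pos0(id45) recv 74: fwd
Round 2: pos2(id20) recv 45: fwd; pos3(id37) recv 44: fwd; pos1(id44) recv 74: fwd
Round 3: pos3(id37) recv 45: fwd; pos4(id65) recv 44: drop; pos2(id20) recv 74: fwd
Round 4: pos4(id65) recv 45: drop; pos3(id37) recv 74: fwd
Round 5: pos4(id65) recv 74: fwd
Round 6: pos5(id74) recv 74: ELECTED

Answer: 44,45,74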